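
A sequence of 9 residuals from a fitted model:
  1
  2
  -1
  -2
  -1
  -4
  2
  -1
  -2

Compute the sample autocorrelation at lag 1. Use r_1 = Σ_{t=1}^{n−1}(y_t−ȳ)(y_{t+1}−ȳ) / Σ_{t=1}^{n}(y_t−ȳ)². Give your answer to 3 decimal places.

-0.118

Mean ȳ = (1 + 2 − 1 − 2 − 1 − 4 + 2 − 1 − 2)/9 = -0.6667
Numerator Σ_{t=1}^{8}(y_t−ȳ)(y_{t+1}−ȳ) = -3.7778
Denominator Σ(y_t−ȳ)² = 32.0000
r_1 = -3.7778 / 32.0000 = -0.118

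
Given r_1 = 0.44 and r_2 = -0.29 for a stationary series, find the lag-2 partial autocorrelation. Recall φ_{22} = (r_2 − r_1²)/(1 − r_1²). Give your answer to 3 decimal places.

φ_{22} = (r_2 − r_1²) / (1 − r_1²)
r_1² = (0.44)² = 0.1936
Numerator = -0.29 − 0.1936 = -0.4836; denominator = 1 − 0.1936 = 0.8064
φ_{22} = -0.4836 / 0.8064 = -0.600

-0.600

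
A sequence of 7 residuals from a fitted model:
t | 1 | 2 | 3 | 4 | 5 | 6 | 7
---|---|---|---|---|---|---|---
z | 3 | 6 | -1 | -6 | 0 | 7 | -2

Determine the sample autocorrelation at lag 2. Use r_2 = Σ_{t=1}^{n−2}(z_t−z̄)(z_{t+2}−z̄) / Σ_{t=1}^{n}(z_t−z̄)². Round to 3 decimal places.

-0.594

Mean z̄ = (3 + 6 − 1 − 6 + 0 + 7 − 2)/7 = 1.0000
Deviations from mean: 2.0000, 5.0000, -2.0000, -7.0000, -1.0000, 6.0000, -3.0000
Σ(z_t−z̄)(z_{t+2}−z̄) = (-4.0000) + (-35.0000) + (2.0000) + (-42.0000) + (3.0000) = -76.0000
Denominator Σ(z_t−z̄)² = 128.0000
r_2 = -76.0000 / 128.0000 = -0.594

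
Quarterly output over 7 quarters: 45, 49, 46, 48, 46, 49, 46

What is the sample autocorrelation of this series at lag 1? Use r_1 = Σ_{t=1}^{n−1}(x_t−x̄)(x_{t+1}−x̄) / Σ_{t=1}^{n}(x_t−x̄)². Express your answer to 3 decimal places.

-0.750

Mean x̄ = (45 + 49 + 46 + 48 + 46 + 49 + 46)/7 = 47.0000
Deviations from mean: -2.0000, 2.0000, -1.0000, 1.0000, -1.0000, 2.0000, -1.0000
Numerator Σ_{t=1}^{6}(x_t−x̄)(x_{t+1}−x̄) = -12.0000
Denominator Σ(x_t−x̄)² = 16.0000
r_1 = -12.0000 / 16.0000 = -0.750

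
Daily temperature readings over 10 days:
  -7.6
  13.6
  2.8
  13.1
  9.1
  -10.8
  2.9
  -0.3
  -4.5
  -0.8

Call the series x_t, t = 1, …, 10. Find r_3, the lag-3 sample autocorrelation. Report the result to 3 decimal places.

0.067

Mean x̄ = (-7.6 + 13.6 + 2.8 + 13.1 + 9.1 − 10.8 + 2.9 − 0.3 − 4.5 − 0.8)/10 = 1.7500
Σ(x_t−x̄)(x_{t+3}−x̄) = (-106.1225) + (87.0975) + (-13.1775) + (13.0525) + (-15.0675) + (78.4375) + (-2.9325) = 41.2875
Denominator Σ(x_t−x̄)² = 620.3850
r_3 = 41.2875 / 620.3850 = 0.067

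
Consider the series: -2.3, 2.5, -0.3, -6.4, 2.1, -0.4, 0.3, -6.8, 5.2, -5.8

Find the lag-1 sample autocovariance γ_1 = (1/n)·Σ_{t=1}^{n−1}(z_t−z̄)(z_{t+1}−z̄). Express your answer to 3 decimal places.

Mean z̄ = (-2.3 + 2.5 − 0.3 − 6.4 + 2.1 − 0.4 + 0.3 − 6.8 + 5.2 − 5.8)/10 = -1.1900
Σ_{t=1}^{9}(z_t−z̄)(z_{t+1}−z̄) = -92.4781
γ_1 = -92.4781 / 10 = -9.248

-9.248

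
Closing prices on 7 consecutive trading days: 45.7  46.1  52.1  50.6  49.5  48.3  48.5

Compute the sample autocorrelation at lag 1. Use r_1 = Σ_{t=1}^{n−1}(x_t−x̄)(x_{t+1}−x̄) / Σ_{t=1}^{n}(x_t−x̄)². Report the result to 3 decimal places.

0.212

Mean x̄ = (45.7 + 46.1 + 52.1 + 50.6 + 49.5 + 48.3 + 48.5)/7 = 48.6857
Deviations from mean: -2.9857, -2.5857, 3.4143, 1.9143, 0.8143, -0.3857, -0.1857
Numerator Σ_{t=1}^{6}(x_t−x̄)(x_{t+1}−x̄) = 6.7441
Denominator Σ(x_t−x̄)² = 31.7686
r_1 = 6.7441 / 31.7686 = 0.212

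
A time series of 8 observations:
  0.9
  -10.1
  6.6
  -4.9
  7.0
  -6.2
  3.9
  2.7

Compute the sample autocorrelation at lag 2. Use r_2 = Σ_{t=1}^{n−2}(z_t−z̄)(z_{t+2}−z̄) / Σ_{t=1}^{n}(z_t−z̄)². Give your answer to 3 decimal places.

Mean z̄ = (0.9 − 10.1 + 6.6 − 4.9 + 7.0 − 6.2 + 3.9 + 2.7)/8 = -0.0125
Σ(z_t−z̄)(z_{t+2}−z̄) = (6.0339) + (49.3027) + (46.3702) + (30.2414) + (27.4364) + (-16.7836) = 142.6009
Denominator Σ(z_t−z̄)² = 280.3288
r_2 = 142.6009 / 280.3288 = 0.509

0.509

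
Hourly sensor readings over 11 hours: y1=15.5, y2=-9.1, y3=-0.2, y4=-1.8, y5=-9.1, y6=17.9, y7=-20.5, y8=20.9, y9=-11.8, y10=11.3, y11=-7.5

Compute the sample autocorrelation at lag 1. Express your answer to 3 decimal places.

Mean ȳ = (15.5 − 9.1 − 0.2 − 1.8 − 9.1 + 17.9 − 20.5 + 20.9 − 11.8 + 11.3 − 7.5)/11 = 0.5091
Numerator Σ_{t=1}^{10}(y_t−ȳ)(y_{t+1}−ȳ) = -1544.5274
Denominator Σ(y_t−ȳ)² = 1906.9491
r_1 = -1544.5274 / 1906.9491 = -0.810

-0.810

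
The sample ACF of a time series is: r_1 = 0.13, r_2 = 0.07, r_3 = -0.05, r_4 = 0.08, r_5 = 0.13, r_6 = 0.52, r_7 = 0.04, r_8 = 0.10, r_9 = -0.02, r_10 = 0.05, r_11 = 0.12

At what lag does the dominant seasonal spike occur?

The largest autocorrelation is r_6 = 0.52; the remaining lags stay at or below 0.13.
The dominant spike at lag 6 indicates a seasonal period of 6.

6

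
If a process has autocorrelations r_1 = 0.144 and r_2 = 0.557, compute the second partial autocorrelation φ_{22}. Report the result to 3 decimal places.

φ_{22} = (r_2 − r_1²) / (1 − r_1²)
r_1² = (0.144)² = 0.020736
Numerator = 0.557 − 0.0207 = 0.5363; denominator = 1 − 0.0207 = 0.9793
φ_{22} = 0.5363 / 0.9793 = 0.548

0.548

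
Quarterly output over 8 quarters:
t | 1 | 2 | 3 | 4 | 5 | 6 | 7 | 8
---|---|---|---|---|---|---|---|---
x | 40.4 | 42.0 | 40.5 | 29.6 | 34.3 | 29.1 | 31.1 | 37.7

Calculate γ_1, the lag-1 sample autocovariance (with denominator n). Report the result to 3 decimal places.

Mean x̄ = (40.4 + 42.0 + 40.5 + 29.6 + 34.3 + 29.1 + 31.1 + 37.7)/8 = 35.5875
Deviations: 4.8125, 6.4125, 4.9125, -5.9875, -1.2875, -6.4875, -4.4875, 2.1125
Σ_{t=1}^{7}(x_t−x̄)(x_{t+1}−x̄) = 68.6423
γ_1 = 68.6423 / 8 = 8.580

8.580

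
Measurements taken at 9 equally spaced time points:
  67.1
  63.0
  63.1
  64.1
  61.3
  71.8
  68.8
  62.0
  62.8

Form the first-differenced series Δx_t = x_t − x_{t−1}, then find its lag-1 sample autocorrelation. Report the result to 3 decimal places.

First differences Δx: -4.1, 0.1, 1.0, -2.8, 10.5, -3.0, -6.8, 0.8
Mean of differences = -0.5375
Numerator Σ(Δx_t−Δx̄)(Δx_{t+1}−Δx̄) = -49.8764
Denominator Σ(Δx_t−Δx̄)² = 189.4788
r_1(Δx) = -49.8764 / 189.4788 = -0.263

-0.263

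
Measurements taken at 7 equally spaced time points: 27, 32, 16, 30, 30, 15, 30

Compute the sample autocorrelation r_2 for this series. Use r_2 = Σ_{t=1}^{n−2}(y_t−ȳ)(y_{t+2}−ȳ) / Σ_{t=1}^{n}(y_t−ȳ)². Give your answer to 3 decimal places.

Mean ȳ = (27 + 32 + 16 + 30 + 30 + 15 + 30)/7 = 25.7143
Deviations from mean: 1.2857, 6.2857, -9.7143, 4.2857, 4.2857, -10.7143, 4.2857
Numerator Σ_{t=1}^{5}(y_t−ȳ)(y_{t+2}−ȳ) = -54.7347
Denominator Σ(y_t−ȳ)² = 305.4286
r_2 = -54.7347 / 305.4286 = -0.179

-0.179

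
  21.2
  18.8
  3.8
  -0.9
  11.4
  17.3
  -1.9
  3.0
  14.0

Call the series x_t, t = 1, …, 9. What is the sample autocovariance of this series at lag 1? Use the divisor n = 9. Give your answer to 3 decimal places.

7.561

Mean x̄ = (21.2 + 18.8 + 3.8 − 0.9 + 11.4 + 17.3 − 1.9 + 3.0 + 14.0)/9 = 9.6333
Σ_{t=1}^{8}(x_t−x̄)(x_{t+1}−x̄) = 68.0522
γ_1 = 68.0522 / 9 = 7.561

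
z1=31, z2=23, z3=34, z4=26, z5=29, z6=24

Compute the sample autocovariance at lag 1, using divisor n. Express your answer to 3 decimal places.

-10.505

Mean z̄ = (31 + 23 + 34 + 26 + 29 + 24)/6 = 27.8333
Deviations: 3.1667, -4.8333, 6.1667, -1.8333, 1.1667, -3.8333
Σ_{t=1}^{5}(z_t−z̄)(z_{t+1}−z̄) = -63.0278
γ_1 = -63.0278 / 6 = -10.505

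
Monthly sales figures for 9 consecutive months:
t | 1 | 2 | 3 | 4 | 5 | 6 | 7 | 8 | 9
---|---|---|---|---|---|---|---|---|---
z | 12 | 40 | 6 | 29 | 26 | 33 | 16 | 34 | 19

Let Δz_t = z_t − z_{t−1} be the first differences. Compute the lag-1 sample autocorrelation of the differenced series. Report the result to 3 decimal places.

First differences Δz: 28, -34, 23, -3, 7, -17, 18, -15
Mean of differences = 0.8750
Numerator Σ(Δz_t−Δz̄)(Δz_{t+1}−Δz̄) = -2514.5156
Denominator Σ(Δz_t−Δz̄)² = 3358.8750
r_1(Δz) = -2514.5156 / 3358.8750 = -0.749

-0.749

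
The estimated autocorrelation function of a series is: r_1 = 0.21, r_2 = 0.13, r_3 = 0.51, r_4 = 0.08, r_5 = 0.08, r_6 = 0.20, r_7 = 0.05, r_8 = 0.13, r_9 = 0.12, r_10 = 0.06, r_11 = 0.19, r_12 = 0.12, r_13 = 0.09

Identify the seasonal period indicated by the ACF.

3

The largest autocorrelation is r_3 = 0.51; the remaining lags stay at or below 0.21. The elevated value at lag 1 (0.21), dropping to 0.13 at lag 2, reflects decaying short-term dependence rather than seasonality.
The dominant spike at lag 3 indicates a seasonal period of 3.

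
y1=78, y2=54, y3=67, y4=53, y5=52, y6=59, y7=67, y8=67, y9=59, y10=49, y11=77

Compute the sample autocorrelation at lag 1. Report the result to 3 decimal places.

-0.257

Mean ȳ = (78 + 54 + 67 + 53 + 52 + 59 + 67 + 67 + 59 + 49 + 77)/11 = 62.0000
Numerator Σ_{t=1}^{10}(y_t−ȳ)(y_{t+1}−ȳ) = -254.0000
Denominator Σ(y_t−ȳ)² = 988.0000
r_1 = -254.0000 / 988.0000 = -0.257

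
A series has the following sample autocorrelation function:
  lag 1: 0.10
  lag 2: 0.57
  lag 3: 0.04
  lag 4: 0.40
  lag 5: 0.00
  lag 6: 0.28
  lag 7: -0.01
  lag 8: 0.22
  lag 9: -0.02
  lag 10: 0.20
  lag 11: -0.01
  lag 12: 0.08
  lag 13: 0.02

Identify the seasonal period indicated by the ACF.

2

The largest autocorrelation is r_2 = 0.57, with weaker echoes at lags 4 (0.40), 6 (0.28), 8 (0.22) and 10 (0.20); the remaining lags stay at or below 0.10.
The dominant spike at lag 2 indicates a seasonal period of 2.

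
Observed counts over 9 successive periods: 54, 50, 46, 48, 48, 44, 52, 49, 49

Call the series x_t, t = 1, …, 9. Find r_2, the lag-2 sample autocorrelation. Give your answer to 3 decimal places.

-0.166

Mean x̄ = (54 + 50 + 46 + 48 + 48 + 44 + 52 + 49 + 49)/9 = 48.8889
Σ(x_t−x̄)(x_{t+2}−x̄) = (-14.7654) + (-0.9877) + (2.5679) + (4.3457) + (-2.7654) + (-0.5432) + (0.3457) = -11.8025
Denominator Σ(x_t−x̄)² = 70.8889
r_2 = -11.8025 / 70.8889 = -0.166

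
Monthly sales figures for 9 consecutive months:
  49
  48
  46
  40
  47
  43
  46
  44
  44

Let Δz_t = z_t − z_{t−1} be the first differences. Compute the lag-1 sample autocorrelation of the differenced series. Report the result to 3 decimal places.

First differences Δz: -1, -2, -6, 7, -4, 3, -2, 0
Mean of differences = -0.6250
Numerator Σ(Δz_t−Δz̄)(Δz_{t+1}−Δz̄) = -76.8906
Denominator Σ(Δz_t−Δz̄)² = 115.8750
r_1(Δz) = -76.8906 / 115.8750 = -0.664

-0.664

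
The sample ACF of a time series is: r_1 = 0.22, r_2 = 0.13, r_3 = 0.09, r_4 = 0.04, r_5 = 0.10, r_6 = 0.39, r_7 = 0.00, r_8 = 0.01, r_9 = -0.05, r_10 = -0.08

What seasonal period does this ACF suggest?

6

The largest autocorrelation is r_6 = 0.39; the remaining lags stay at or below 0.22. The elevated value at lag 1 (0.22), dropping to 0.13 at lag 2, reflects decaying short-term dependence rather than seasonality.
The dominant spike at lag 6 indicates a seasonal period of 6.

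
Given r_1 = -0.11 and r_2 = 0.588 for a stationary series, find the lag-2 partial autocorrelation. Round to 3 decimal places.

0.583

φ_{22} = (r_2 − r_1²) / (1 − r_1²)
r_1² = (-0.11)² = 0.0121
Numerator = 0.588 − 0.0121 = 0.5759; denominator = 1 − 0.0121 = 0.9879
φ_{22} = 0.5759 / 0.9879 = 0.583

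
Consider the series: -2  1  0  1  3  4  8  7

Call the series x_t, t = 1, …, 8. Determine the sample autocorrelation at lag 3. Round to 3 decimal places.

Mean x̄ = (-2 + 1 + 0 + 1 + 3 + 4 + 8 + 7)/8 = 2.7500
Deviations from mean: -4.7500, -1.7500, -2.7500, -1.7500, 0.2500, 1.2500, 5.2500, 4.2500
Numerator Σ_{t=1}^{5}(x_t−x̄)(x_{t+3}−x̄) = -3.6875
Denominator Σ(x_t−x̄)² = 83.5000
r_3 = -3.6875 / 83.5000 = -0.044

-0.044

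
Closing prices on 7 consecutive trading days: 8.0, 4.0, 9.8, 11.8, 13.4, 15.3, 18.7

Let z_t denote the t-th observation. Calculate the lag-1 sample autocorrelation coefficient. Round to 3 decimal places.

Mean z̄ = (8.0 + 4.0 + 9.8 + 11.8 + 13.4 + 15.3 + 18.7)/7 = 11.5714
Deviations from mean: -3.5714, -7.5714, -1.7714, 0.2286, 1.8286, 3.7286, 7.1286
Numerator Σ_{t=1}^{6}(z_t−z̄)(z_{t+1}−z̄) = 73.8635
Denominator Σ(z_t−z̄)² = 141.3343
r_1 = 73.8635 / 141.3343 = 0.523

0.523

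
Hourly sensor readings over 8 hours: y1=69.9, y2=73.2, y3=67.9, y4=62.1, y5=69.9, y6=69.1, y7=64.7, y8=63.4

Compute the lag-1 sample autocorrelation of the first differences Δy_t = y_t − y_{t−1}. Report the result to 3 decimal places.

-0.253

First differences Δy: 3.3, -5.3, -5.8, 7.8, -0.8, -4.4, -1.3
Mean of differences = -0.9286
Numerator Σ(Δy_t−Δȳ)(Δy_{t+1}−Δȳ) = -37.7451
Denominator Σ(Δy_t−Δȳ)² = 149.1143
r_1(Δy) = -37.7451 / 149.1143 = -0.253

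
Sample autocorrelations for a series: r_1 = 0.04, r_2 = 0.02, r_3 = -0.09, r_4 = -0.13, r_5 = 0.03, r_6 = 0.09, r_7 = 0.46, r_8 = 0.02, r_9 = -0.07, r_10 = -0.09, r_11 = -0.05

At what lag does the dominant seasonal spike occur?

The largest autocorrelation is r_7 = 0.46; the remaining lags stay at or below 0.09.
The dominant spike at lag 7 indicates a seasonal period of 7.

7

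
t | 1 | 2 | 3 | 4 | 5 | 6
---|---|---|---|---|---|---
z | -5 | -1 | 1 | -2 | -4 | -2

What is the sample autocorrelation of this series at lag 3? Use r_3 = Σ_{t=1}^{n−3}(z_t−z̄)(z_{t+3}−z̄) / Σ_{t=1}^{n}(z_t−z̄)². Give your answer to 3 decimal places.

-0.091

Mean z̄ = (-5 − 1 + 1 − 2 − 4 − 2)/6 = -2.1667
Deviations from mean: -2.8333, 1.1667, 3.1667, 0.1667, -1.8333, 0.1667
Σ(z_t−z̄)(z_{t+3}−z̄) = (-0.4722) + (-2.1389) + (0.5278) = -2.0833
Denominator Σ(z_t−z̄)² = 22.8333
r_3 = -2.0833 / 22.8333 = -0.091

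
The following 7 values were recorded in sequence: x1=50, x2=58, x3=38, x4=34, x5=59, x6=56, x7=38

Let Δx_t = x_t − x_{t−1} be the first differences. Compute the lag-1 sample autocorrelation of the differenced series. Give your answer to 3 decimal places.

-0.148

First differences Δx: 8, -20, -4, 25, -3, -18
Mean of differences = -2.0000
Numerator Σ(Δx_t−Δx̄)(Δx_{t+1}−Δx̄) = -209.0000
Denominator Σ(Δx_t−Δx̄)² = 1414.0000
r_1(Δx) = -209.0000 / 1414.0000 = -0.148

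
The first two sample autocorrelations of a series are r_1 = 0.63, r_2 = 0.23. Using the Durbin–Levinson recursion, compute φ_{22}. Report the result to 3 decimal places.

-0.277

φ_{22} = (r_2 − r_1²) / (1 − r_1²)
r_1² = (0.63)² = 0.3969
Numerator = 0.23 − 0.3969 = -0.1669; denominator = 1 − 0.3969 = 0.6031
φ_{22} = -0.1669 / 0.6031 = -0.277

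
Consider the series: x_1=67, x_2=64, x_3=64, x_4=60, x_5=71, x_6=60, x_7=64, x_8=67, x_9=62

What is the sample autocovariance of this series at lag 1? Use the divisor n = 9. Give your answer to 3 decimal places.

-6.975

Mean x̄ = (67 + 64 + 64 + 60 + 71 + 60 + 64 + 67 + 62)/9 = 64.3333
Σ_{t=1}^{8}(x_t−x̄)(x_{t+1}−x̄) = -62.7778
γ_1 = -62.7778 / 9 = -6.975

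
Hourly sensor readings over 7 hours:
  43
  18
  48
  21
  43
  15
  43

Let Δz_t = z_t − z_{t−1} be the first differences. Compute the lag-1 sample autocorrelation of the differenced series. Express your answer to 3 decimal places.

-0.825

First differences Δz: -25, 30, -27, 22, -28, 28
Mean of differences = 0.0000
Numerator Σ(Δz_t−Δz̄)(Δz_{t+1}−Δz̄) = -3554.0000
Denominator Σ(Δz_t−Δz̄)² = 4306.0000
r_1(Δz) = -3554.0000 / 4306.0000 = -0.825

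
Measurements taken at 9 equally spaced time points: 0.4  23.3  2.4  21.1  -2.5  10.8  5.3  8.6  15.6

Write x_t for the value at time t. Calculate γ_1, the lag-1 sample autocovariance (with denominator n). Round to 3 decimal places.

Mean x̄ = (0.4 + 23.3 + 2.4 + 21.1 − 2.5 + 10.8 + 5.3 + 8.6 + 15.6)/9 = 9.4444
Σ_{t=1}^{8}(x_t−x̄)(x_{t+1}−x̄) = -467.7542
γ_1 = -467.7542 / 9 = -51.973

-51.973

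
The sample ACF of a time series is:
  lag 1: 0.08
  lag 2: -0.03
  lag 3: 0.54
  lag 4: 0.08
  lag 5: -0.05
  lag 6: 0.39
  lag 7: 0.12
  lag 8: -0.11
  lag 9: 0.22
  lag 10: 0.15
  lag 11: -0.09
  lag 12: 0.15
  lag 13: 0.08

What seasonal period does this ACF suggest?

The largest autocorrelation is r_3 = 0.54, with weaker echoes at lags 6 (0.39) and 9 (0.22); the remaining lags stay at or below 0.15.
The dominant spike at lag 3 indicates a seasonal period of 3.

3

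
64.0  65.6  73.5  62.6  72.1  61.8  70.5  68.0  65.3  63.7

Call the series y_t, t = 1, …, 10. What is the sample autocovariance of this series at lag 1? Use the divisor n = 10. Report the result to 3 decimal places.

Mean ȳ = (64.0 + 65.6 + 73.5 + 62.6 + 72.1 + 61.8 + 70.5 + 68.0 + 65.3 + 63.7)/10 = 66.7100
Σ_{t=1}^{9}(y_t−ȳ)(y_{t+1}−ȳ) = -92.3481
γ_1 = -92.3481 / 10 = -9.235

-9.235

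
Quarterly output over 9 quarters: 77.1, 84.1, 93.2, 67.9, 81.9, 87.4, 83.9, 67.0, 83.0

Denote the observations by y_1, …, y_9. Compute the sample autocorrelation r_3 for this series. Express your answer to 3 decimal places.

0.154

Mean ȳ = (77.1 + 84.1 + 93.2 + 67.9 + 81.9 + 87.4 + 83.9 + 67.0 + 83.0)/9 = 80.6111
Σ(y_t−ȳ)(y_{t+3}−ȳ) = (44.6301) + (4.4968) + (85.4646) + (-41.8054) + (-17.5432) + (16.2179) = 91.4607
Denominator Σ(y_t−ȳ)² = 594.0889
r_3 = 91.4607 / 594.0889 = 0.154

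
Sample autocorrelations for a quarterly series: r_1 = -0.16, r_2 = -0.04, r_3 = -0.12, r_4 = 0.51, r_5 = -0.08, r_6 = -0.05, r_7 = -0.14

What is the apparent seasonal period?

4

The largest autocorrelation is r_4 = 0.51; the remaining lags stay at or below -0.04.
The dominant spike at lag 4 indicates a seasonal period of 4.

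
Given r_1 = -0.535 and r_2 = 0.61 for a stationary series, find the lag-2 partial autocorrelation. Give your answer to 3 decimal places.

φ_{22} = (r_2 − r_1²) / (1 − r_1²)
r_1² = (-0.535)² = 0.286225
Numerator = 0.61 − 0.2862 = 0.3238; denominator = 1 − 0.2862 = 0.7138
φ_{22} = 0.3238 / 0.7138 = 0.454

0.454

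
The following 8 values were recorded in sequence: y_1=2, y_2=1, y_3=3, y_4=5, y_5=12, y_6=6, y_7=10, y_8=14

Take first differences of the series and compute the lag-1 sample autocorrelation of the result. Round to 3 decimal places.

First differences Δy: -1, 2, 2, 7, -6, 4, 4
Mean of differences = 1.7143
Numerator Σ(Δy_t−Δȳ)(Δy_{t+1}−Δȳ) = -52.3673
Denominator Σ(Δy_t−Δȳ)² = 105.4286
r_1(Δy) = -52.3673 / 105.4286 = -0.497

-0.497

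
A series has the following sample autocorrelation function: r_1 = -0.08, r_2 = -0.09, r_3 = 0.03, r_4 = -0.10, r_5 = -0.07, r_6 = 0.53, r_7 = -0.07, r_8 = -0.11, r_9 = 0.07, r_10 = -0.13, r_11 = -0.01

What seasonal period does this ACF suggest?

The largest autocorrelation is r_6 = 0.53; the remaining lags stay at or below 0.07.
The dominant spike at lag 6 indicates a seasonal period of 6.

6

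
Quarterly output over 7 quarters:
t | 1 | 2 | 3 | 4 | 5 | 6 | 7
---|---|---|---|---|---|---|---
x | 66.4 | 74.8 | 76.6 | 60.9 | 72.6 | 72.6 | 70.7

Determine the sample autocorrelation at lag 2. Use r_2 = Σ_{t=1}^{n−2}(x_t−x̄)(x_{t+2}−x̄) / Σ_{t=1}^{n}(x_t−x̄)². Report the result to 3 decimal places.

-0.421

Mean x̄ = (66.4 + 74.8 + 76.6 + 60.9 + 72.6 + 72.6 + 70.7)/7 = 70.6571
Σ(x_t−x̄)(x_{t+2}−x̄) = (-25.2996) + (-40.4224) + (11.5461) + (-18.9567) + (0.0833) = -73.0494
Denominator Σ(x_t−x̄)² = 173.3571
r_2 = -73.0494 / 173.3571 = -0.421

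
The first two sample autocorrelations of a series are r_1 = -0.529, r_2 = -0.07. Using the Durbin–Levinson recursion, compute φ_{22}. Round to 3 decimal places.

-0.486

φ_{22} = (r_2 − r_1²) / (1 − r_1²)
r_1² = (-0.529)² = 0.279841
Numerator = -0.07 − 0.2798 = -0.3498; denominator = 1 − 0.2798 = 0.7202
φ_{22} = -0.3498 / 0.7202 = -0.486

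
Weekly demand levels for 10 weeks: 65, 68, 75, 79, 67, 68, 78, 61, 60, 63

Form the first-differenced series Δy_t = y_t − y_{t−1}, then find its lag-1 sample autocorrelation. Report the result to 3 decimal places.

First differences Δy: 3, 7, 4, -12, 1, 10, -17, -1, 3
Mean of differences = -0.2222
Numerator Σ(Δy_t−Δȳ)(Δy_{t+1}−Δȳ) = -158.8272
Denominator Σ(Δy_t−Δȳ)² = 617.5556
r_1(Δy) = -158.8272 / 617.5556 = -0.257

-0.257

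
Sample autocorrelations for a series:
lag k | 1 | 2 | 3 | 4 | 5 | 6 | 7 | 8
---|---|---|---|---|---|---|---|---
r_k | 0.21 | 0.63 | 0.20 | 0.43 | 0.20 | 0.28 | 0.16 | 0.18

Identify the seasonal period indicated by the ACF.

The largest autocorrelation is r_2 = 0.63, with weaker echoes at lags 4 (0.43) and 6 (0.28); the remaining lags stay at or below 0.21.
The dominant spike at lag 2 indicates a seasonal period of 2.

2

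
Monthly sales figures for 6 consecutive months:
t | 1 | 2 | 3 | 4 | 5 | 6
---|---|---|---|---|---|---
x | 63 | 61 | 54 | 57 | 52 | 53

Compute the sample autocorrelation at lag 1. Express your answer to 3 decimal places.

Mean x̄ = (63 + 61 + 54 + 57 + 52 + 53)/6 = 56.6667
Deviations from mean: 6.3333, 4.3333, -2.6667, 0.3333, -4.6667, -3.6667
Numerator Σ_{t=1}^{5}(x_t−x̄)(x_{t+1}−x̄) = 30.5556
Denominator Σ(x_t−x̄)² = 101.3333
r_1 = 30.5556 / 101.3333 = 0.302

0.302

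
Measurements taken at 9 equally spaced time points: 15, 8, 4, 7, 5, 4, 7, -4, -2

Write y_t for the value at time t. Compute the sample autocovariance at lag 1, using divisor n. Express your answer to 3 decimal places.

Mean ȳ = (15 + 8 + 4 + 7 + 5 + 4 + 7 − 4 − 2)/9 = 4.8889
Σ_{t=1}^{8}(y_t−ȳ)(y_{t+1}−ȳ) = 67.5432
γ_1 = 67.5432 / 9 = 7.505

7.505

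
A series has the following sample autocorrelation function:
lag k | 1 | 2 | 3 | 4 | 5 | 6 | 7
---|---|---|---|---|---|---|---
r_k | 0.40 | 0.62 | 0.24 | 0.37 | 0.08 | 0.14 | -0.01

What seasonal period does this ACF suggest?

2

The largest autocorrelation is r_2 = 0.62; the remaining lags stay at or below 0.40.
The dominant spike at lag 2 indicates a seasonal period of 2.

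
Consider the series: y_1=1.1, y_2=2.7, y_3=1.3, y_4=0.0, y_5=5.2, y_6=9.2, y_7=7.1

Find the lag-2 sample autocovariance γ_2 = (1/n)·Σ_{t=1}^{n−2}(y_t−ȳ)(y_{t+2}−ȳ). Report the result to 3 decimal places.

-1.210

Mean ȳ = (1.1 + 2.7 + 1.3 + 0.0 + 5.2 + 9.2 + 7.1)/7 = 3.8000
Σ_{t=1}^{5}(y_t−ȳ)(y_{t+2}−ȳ) = -8.4700
γ_2 = -8.4700 / 7 = -1.210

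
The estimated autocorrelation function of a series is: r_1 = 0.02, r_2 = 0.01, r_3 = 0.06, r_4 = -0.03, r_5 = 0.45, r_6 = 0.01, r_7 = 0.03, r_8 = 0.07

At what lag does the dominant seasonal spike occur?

The largest autocorrelation is r_5 = 0.45; the remaining lags stay at or below 0.07.
The dominant spike at lag 5 indicates a seasonal period of 5.

5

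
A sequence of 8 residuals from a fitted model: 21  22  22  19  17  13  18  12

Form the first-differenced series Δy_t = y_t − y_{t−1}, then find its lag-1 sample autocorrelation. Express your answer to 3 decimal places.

-0.539

First differences Δy: 1, 0, -3, -2, -4, 5, -6
Mean of differences = -1.2857
Numerator Σ(Δy_t−Δȳ)(Δy_{t+1}−Δȳ) = -42.7959
Denominator Σ(Δy_t−Δȳ)² = 79.4286
r_1(Δy) = -42.7959 / 79.4286 = -0.539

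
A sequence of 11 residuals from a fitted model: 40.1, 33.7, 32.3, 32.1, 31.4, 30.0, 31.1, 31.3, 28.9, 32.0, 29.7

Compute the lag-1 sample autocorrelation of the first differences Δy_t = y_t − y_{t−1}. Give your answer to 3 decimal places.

First differences Δy: -6.4, -1.4, -0.2, -0.7, -1.4, 1.1, 0.2, -2.4, 3.1, -2.3
Mean of differences = -1.0400
Numerator Σ(Δy_t−Δȳ)(Δy_{t+1}−Δȳ) = -8.8596
Denominator Σ(Δy_t−Δȳ)² = 56.5040
r_1(Δy) = -8.8596 / 56.5040 = -0.157

-0.157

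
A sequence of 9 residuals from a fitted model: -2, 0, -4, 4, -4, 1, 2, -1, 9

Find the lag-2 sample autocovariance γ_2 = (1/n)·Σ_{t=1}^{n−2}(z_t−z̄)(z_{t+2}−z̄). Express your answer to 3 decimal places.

4.104

Mean z̄ = (-2 + 0 − 4 + 4 − 4 + 1 + 2 − 1 + 9)/9 = 0.5556
Σ_{t=1}^{7}(z_t−z̄)(z_{t+2}−z̄) = 36.9383
γ_2 = 36.9383 / 9 = 4.104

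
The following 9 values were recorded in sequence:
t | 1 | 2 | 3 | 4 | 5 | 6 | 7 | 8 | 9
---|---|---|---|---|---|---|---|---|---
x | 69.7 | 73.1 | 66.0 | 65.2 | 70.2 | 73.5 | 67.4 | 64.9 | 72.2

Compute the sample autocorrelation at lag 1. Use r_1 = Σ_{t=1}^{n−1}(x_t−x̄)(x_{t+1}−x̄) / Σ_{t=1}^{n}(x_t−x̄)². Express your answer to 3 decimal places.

-0.115

Mean x̄ = (69.7 + 73.1 + 66.0 + 65.2 + 70.2 + 73.5 + 67.4 + 64.9 + 72.2)/9 = 69.1333
Numerator Σ_{t=1}^{8}(x_t−x̄)(x_{t+1}−x̄) = -10.6078
Denominator Σ(x_t−x̄)² = 91.8800
r_1 = -10.6078 / 91.8800 = -0.115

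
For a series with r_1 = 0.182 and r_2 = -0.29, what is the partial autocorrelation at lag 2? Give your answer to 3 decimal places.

φ_{22} = (r_2 − r_1²) / (1 − r_1²)
r_1² = (0.182)² = 0.033124
Numerator = -0.29 − 0.0331 = -0.3231; denominator = 1 − 0.0331 = 0.9669
φ_{22} = -0.3231 / 0.9669 = -0.334

-0.334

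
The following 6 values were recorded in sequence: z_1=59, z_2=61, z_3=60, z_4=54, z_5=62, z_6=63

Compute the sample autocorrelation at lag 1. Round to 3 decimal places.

-0.148

Mean z̄ = (59 + 61 + 60 + 54 + 62 + 63)/6 = 59.8333
Deviations from mean: -0.8333, 1.1667, 0.1667, -5.8333, 2.1667, 3.1667
Σ(z_t−z̄)(z_{t+1}−z̄) = (-0.9722) + (0.1944) + (-0.9722) + (-12.6389) + (6.8611) = -7.5278
Denominator Σ(z_t−z̄)² = 50.8333
r_1 = -7.5278 / 50.8333 = -0.148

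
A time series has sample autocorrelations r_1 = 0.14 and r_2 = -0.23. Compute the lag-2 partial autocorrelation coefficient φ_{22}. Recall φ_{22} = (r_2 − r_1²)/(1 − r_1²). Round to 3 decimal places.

-0.255

φ_{22} = (r_2 − r_1²) / (1 − r_1²)
r_1² = (0.14)² = 0.0196
Numerator = -0.23 − 0.0196 = -0.2496; denominator = 1 − 0.0196 = 0.9804
φ_{22} = -0.2496 / 0.9804 = -0.255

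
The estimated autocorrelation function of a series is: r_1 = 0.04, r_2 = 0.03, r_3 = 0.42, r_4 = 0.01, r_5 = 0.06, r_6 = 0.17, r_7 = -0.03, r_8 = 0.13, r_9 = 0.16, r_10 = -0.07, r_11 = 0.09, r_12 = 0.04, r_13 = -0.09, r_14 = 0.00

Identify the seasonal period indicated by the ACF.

3

The largest autocorrelation is r_3 = 0.42, with weaker echoes at lags 6 (0.17) and 9 (0.16); the remaining lags stay at or below 0.13.
The dominant spike at lag 3 indicates a seasonal period of 3.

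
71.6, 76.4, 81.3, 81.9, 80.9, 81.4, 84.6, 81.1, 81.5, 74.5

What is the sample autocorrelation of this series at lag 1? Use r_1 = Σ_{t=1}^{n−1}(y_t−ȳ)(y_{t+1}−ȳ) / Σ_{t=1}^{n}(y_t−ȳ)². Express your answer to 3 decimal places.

Mean ȳ = (71.6 + 76.4 + 81.3 + 81.9 + 80.9 + 81.4 + 84.6 + 81.1 + 81.5 + 74.5)/10 = 79.5200
Numerator Σ_{t=1}^{9}(y_t−ȳ)(y_{t+1}−ȳ) = 40.0376
Denominator Σ(y_t−ȳ)² = 144.1560
r_1 = 40.0376 / 144.1560 = 0.278

0.278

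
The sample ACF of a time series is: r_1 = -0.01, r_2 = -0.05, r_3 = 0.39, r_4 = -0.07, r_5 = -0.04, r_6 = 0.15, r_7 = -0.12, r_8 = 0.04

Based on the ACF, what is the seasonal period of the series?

3

The largest autocorrelation is r_3 = 0.39, with a weaker echo at lag 6 (0.15); the remaining lags stay at or below 0.04.
The dominant spike at lag 3 indicates a seasonal period of 3.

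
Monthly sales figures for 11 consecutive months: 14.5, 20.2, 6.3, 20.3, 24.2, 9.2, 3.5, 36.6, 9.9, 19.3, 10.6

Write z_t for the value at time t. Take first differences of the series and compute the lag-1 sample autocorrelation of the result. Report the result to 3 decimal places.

First differences Δz: 5.7, -13.9, 14.0, 3.9, -15.0, -5.7, 33.1, -26.7, 9.4, -8.7
Mean of differences = -0.3900
Numerator Σ(Δz_t−Δz̄)(Δz_{t+1}−Δz̄) = -1597.9331
Denominator Σ(Δz_t−Δz̄)² = 2665.4290
r_1(Δz) = -1597.9331 / 2665.4290 = -0.600

-0.600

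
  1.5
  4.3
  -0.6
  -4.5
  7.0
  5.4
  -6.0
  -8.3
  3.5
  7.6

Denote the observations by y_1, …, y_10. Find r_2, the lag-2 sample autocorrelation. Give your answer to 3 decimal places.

Mean ȳ = (1.5 + 4.3 − 0.6 − 4.5 + 7.0 + 5.4 − 6.0 − 8.3 + 3.5 + 7.6)/10 = 0.9900
Numerator Σ_{t=1}^{8}(y_t−ȳ)(y_{t+2}−ȳ) = -214.6802
Denominator Σ(y_t−ȳ)² = 284.6090
r_2 = -214.6802 / 284.6090 = -0.754

-0.754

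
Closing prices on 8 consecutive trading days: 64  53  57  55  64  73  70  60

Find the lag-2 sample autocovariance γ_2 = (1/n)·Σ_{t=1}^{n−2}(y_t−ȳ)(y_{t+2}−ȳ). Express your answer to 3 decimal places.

Mean ȳ = (64 + 53 + 57 + 55 + 64 + 73 + 70 + 60)/8 = 62.0000
Deviations: 2.0000, -9.0000, -5.0000, -7.0000, 2.0000, 11.0000, 8.0000, -2.0000
Σ_{t=1}^{6}(y_t−ȳ)(y_{t+2}−ȳ) = -40.0000
γ_2 = -40.0000 / 8 = -5.000

-5.000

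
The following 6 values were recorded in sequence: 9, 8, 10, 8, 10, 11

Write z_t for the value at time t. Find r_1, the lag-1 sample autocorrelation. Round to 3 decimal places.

Mean z̄ = (9 + 8 + 10 + 8 + 10 + 11)/6 = 9.3333
Σ(z_t−z̄)(z_{t+1}−z̄) = (0.4444) + (-0.8889) + (-0.8889) + (-0.8889) + (1.1111) = -1.1111
Denominator Σ(z_t−z̄)² = 7.3333
r_1 = -1.1111 / 7.3333 = -0.152

-0.152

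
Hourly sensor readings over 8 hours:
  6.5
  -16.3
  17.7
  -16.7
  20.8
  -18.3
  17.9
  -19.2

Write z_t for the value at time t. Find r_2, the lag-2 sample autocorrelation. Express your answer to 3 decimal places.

0.760

Mean z̄ = (6.5 − 16.3 + 17.7 − 16.7 + 20.8 − 18.3 + 17.9 − 19.2)/8 = -0.9500
Deviations from mean: 7.4500, -15.3500, 18.6500, -15.7500, 21.7500, -17.3500, 18.8500, -18.2500
Numerator Σ_{t=1}^{6}(z_t−z̄)(z_{t+2}−z̄) = 1786.2300
Denominator Σ(z_t−z̄)² = 2349.4800
r_2 = 1786.2300 / 2349.4800 = 0.760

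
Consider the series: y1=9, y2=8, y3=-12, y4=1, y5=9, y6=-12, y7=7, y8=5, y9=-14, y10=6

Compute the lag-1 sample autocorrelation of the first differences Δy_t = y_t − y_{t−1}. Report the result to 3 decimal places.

-0.496

First differences Δy: -1, -20, 13, 8, -21, 19, -2, -19, 20
Mean of differences = -0.3333
Numerator Σ(Δy_t−Δȳ)(Δy_{t+1}−Δȳ) = -1090.4444
Denominator Σ(Δy_t−Δȳ)² = 2200.0000
r_1(Δy) = -1090.4444 / 2200.0000 = -0.496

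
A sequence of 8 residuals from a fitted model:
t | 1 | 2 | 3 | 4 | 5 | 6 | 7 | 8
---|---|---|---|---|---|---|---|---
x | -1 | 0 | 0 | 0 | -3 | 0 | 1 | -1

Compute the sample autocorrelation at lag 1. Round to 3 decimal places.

Mean x̄ = (-1 + 0 + 0 + 0 − 3 + 0 + 1 − 1)/8 = -0.5000
Deviations from mean: -0.5000, 0.5000, 0.5000, 0.5000, -2.5000, 0.5000, 1.5000, -0.5000
Numerator Σ_{t=1}^{7}(x_t−x̄)(x_{t+1}−x̄) = -2.2500
Denominator Σ(x_t−x̄)² = 10.0000
r_1 = -2.2500 / 10.0000 = -0.225

-0.225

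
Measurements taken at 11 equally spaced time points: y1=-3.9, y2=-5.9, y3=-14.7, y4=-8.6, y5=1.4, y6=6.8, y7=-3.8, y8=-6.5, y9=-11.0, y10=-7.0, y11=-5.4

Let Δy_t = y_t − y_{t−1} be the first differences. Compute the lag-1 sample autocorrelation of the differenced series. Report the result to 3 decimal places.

0.125

First differences Δy: -2.0, -8.8, 6.1, 10.0, 5.4, -10.6, -2.7, -4.5, 4.0, 1.6
Mean of differences = -0.1500
Numerator Σ(Δy_t−Δȳ)(Δy_{t+1}−Δȳ) = 50.6625
Denominator Σ(Δy_t−Δȳ)² = 406.0450
r_1(Δy) = 50.6625 / 406.0450 = 0.125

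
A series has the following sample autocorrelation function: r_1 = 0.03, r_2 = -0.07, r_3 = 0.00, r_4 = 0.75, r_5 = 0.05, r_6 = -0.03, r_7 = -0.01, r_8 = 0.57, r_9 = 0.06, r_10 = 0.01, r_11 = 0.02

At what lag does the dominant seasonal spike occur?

The largest autocorrelation is r_4 = 0.75, with a weaker echo at lag 8 (0.57); the remaining lags stay at or below 0.06.
The dominant spike at lag 4 indicates a seasonal period of 4.

4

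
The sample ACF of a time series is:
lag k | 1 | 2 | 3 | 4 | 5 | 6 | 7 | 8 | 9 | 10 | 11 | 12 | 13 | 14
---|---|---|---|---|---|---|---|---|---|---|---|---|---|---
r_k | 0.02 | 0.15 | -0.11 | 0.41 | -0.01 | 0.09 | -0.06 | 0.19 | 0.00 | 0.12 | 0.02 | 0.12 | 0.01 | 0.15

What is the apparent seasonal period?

The largest autocorrelation is r_4 = 0.41, with a weaker echo at lag 8 (0.19); the remaining lags stay at or below 0.15.
The dominant spike at lag 4 indicates a seasonal period of 4.

4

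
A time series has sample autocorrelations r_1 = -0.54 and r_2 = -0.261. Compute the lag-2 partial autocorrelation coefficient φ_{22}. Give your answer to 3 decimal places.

φ_{22} = (r_2 − r_1²) / (1 − r_1²)
r_1² = (-0.54)² = 0.2916
Numerator = -0.261 − 0.2916 = -0.5526; denominator = 1 − 0.2916 = 0.7084
φ_{22} = -0.5526 / 0.7084 = -0.780

-0.780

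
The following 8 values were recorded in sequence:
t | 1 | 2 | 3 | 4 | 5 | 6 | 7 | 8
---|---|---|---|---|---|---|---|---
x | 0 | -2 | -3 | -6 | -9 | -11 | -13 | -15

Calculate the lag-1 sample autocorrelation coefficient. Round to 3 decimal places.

0.649

Mean x̄ = (0 − 2 − 3 − 6 − 9 − 11 − 13 − 15)/8 = -7.3750
Deviations from mean: 7.3750, 5.3750, 4.3750, 1.3750, -1.6250, -3.6250, -5.6250, -7.6250
Σ(x_t−x̄)(x_{t+1}−x̄) = (39.6406) + (23.5156) + (6.0156) + (-2.2344) + (5.8906) + (20.3906) + (42.8906) = 136.1094
Denominator Σ(x_t−x̄)² = 209.8750
r_1 = 136.1094 / 209.8750 = 0.649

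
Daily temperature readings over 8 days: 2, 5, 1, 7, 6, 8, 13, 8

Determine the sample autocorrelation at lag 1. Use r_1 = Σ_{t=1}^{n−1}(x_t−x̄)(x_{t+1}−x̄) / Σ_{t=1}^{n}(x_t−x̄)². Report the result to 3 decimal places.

Mean x̄ = (2 + 5 + 1 + 7 + 6 + 8 + 13 + 8)/8 = 6.2500
Deviations from mean: -4.2500, -1.2500, -5.2500, 0.7500, -0.2500, 1.7500, 6.7500, 1.7500
Numerator Σ_{t=1}^{7}(x_t−x̄)(x_{t+1}−x̄) = 30.9375
Denominator Σ(x_t−x̄)² = 99.5000
r_1 = 30.9375 / 99.5000 = 0.311

0.311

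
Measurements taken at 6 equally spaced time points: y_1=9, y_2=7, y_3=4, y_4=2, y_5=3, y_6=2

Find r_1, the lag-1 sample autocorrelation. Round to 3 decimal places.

0.452

Mean ȳ = (9 + 7 + 4 + 2 + 3 + 2)/6 = 4.5000
Numerator Σ_{t=1}^{5}(y_t−ȳ)(y_{t+1}−ȳ) = 18.7500
Denominator Σ(y_t−ȳ)² = 41.5000
r_1 = 18.7500 / 41.5000 = 0.452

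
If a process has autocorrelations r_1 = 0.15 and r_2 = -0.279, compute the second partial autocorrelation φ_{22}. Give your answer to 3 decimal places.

φ_{22} = (r_2 − r_1²) / (1 − r_1²)
r_1² = (0.15)² = 0.0225
Numerator = -0.279 − 0.0225 = -0.3015; denominator = 1 − 0.0225 = 0.9775
φ_{22} = -0.3015 / 0.9775 = -0.308

-0.308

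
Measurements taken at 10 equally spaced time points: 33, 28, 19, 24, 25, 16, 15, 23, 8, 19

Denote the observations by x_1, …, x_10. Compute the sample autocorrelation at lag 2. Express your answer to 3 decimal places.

0.030

Mean x̄ = (33 + 28 + 19 + 24 + 25 + 16 + 15 + 23 + 8 + 19)/10 = 21.0000
Numerator Σ_{t=1}^{8}(x_t−x̄)(x_{t+2}−x̄) = 14.0000
Denominator Σ(x_t−x̄)² = 460.0000
r_2 = 14.0000 / 460.0000 = 0.030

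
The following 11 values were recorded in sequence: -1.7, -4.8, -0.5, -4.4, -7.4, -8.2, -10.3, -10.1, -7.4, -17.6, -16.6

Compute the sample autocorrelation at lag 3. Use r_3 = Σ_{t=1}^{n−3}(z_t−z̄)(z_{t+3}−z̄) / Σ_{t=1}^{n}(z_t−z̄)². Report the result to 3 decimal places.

0.181

Mean z̄ = (-1.7 − 4.8 − 0.5 − 4.4 − 7.4 − 8.2 − 10.3 − 10.1 − 7.4 − 17.6 − 16.6)/11 = -8.0909
Numerator Σ_{t=1}^{8}(z_t−z̄)(z_{t+3}−z̄) = 53.5188
Denominator Σ(z_t−z̄)² = 295.6291
r_3 = 53.5188 / 295.6291 = 0.181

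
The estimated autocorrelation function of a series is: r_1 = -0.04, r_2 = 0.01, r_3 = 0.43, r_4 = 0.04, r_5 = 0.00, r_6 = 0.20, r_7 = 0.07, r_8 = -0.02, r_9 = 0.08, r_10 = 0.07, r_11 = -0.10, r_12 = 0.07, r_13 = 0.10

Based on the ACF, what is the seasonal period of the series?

3

The largest autocorrelation is r_3 = 0.43, with a weaker echo at lag 6 (0.20); the remaining lags stay at or below 0.10.
The dominant spike at lag 3 indicates a seasonal period of 3.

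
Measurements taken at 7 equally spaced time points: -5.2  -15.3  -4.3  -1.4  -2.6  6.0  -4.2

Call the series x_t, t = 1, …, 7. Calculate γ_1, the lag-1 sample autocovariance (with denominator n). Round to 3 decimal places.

4.492

Mean x̄ = (-5.2 − 15.3 − 4.3 − 1.4 − 2.6 + 6.0 − 4.2)/7 = -3.8571
Σ_{t=1}^{6}(x_t−x̄)(x_{t+1}−x̄) = 31.4467
γ_1 = 31.4467 / 7 = 4.492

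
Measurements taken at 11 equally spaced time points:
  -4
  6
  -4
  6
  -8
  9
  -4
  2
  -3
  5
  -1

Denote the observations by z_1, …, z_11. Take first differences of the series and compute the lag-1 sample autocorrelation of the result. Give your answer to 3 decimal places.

-0.893

First differences Δz: 10, -10, 10, -14, 17, -13, 6, -5, 8, -6
Mean of differences = 0.3000
Numerator Σ(Δz_t−Δz̄)(Δz_{t+1}−Δz̄) = -994.7900
Denominator Σ(Δz_t−Δz̄)² = 1114.1000
r_1(Δz) = -994.7900 / 1114.1000 = -0.893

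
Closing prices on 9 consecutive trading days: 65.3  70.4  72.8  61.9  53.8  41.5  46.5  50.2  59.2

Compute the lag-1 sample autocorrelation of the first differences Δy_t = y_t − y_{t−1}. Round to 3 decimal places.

0.307

First differences Δy: 5.1, 2.4, -10.9, -8.1, -12.3, 5.0, 3.7, 9.0
Mean of differences = -0.7625
Numerator Σ(Δy_t−Δȳ)(Δy_{t+1}−Δȳ) = 148.3161
Denominator Σ(Δy_t−Δȳ)² = 482.5188
r_1(Δy) = 148.3161 / 482.5188 = 0.307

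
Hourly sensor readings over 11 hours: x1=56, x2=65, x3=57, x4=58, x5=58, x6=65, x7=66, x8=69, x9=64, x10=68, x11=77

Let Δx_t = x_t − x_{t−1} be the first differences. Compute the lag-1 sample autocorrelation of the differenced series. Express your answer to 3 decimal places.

-0.282

First differences Δx: 9, -8, 1, 0, 7, 1, 3, -5, 4, 9
Mean of differences = 2.1000
Numerator Σ(Δx_t−Δx̄)(Δx_{t+1}−Δx̄) = -79.7100
Denominator Σ(Δx_t−Δx̄)² = 282.9000
r_1(Δx) = -79.7100 / 282.9000 = -0.282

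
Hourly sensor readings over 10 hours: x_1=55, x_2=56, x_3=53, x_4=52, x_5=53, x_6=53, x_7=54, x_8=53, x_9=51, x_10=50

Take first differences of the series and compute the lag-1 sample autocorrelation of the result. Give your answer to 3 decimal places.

First differences Δx: 1, -3, -1, 1, 0, 1, -1, -2, -1
Mean of differences = -0.5556
Numerator Σ(Δx_t−Δx̄)(Δx_{t+1}−Δx̄) = -1.0864
Denominator Σ(Δx_t−Δx̄)² = 16.2222
r_1(Δx) = -1.0864 / 16.2222 = -0.067

-0.067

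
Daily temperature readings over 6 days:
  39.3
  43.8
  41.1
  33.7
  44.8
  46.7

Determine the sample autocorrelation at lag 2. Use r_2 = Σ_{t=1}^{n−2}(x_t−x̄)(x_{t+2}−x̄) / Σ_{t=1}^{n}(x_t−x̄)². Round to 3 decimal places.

Mean x̄ = (39.3 + 43.8 + 41.1 + 33.7 + 44.8 + 46.7)/6 = 41.5667
Σ(x_t−x̄)(x_{t+2}−x̄) = (1.0578) + (-17.5689) + (-1.5089) + (-40.3822) = -58.4022
Denominator Σ(x_t−x̄)² = 109.0333
r_2 = -58.4022 / 109.0333 = -0.536

-0.536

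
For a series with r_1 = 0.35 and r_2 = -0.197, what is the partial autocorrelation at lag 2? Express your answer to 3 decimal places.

-0.364

φ_{22} = (r_2 − r_1²) / (1 − r_1²)
r_1² = (0.35)² = 0.1225
Numerator = -0.197 − 0.1225 = -0.3195; denominator = 1 − 0.1225 = 0.8775
φ_{22} = -0.3195 / 0.8775 = -0.364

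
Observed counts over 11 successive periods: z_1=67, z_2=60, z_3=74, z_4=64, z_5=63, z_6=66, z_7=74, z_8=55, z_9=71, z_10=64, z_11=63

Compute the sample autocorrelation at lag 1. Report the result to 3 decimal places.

-0.635

Mean z̄ = (67 + 60 + 74 + 64 + 63 + 66 + 74 + 55 + 71 + 64 + 63)/11 = 65.5455
Numerator Σ_{t=1}^{10}(z_t−z̄)(z_{t+1}−z̄) = -212.5702
Denominator Σ(z_t−z̄)² = 334.7273
r_1 = -212.5702 / 334.7273 = -0.635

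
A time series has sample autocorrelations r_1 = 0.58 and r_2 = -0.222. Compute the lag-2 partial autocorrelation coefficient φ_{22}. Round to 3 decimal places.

-0.841

φ_{22} = (r_2 − r_1²) / (1 − r_1²)
r_1² = (0.58)² = 0.3364
Numerator = -0.222 − 0.3364 = -0.5584; denominator = 1 − 0.3364 = 0.6636
φ_{22} = -0.5584 / 0.6636 = -0.841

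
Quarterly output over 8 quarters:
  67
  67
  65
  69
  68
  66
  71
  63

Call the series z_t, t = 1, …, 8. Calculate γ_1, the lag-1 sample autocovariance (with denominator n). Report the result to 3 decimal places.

Mean z̄ = (67 + 67 + 65 + 69 + 68 + 66 + 71 + 63)/8 = 67.0000
Σ_{t=1}^{7}(z_t−z̄)(z_{t+1}−z̄) = -23.0000
γ_1 = -23.0000 / 8 = -2.875

-2.875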